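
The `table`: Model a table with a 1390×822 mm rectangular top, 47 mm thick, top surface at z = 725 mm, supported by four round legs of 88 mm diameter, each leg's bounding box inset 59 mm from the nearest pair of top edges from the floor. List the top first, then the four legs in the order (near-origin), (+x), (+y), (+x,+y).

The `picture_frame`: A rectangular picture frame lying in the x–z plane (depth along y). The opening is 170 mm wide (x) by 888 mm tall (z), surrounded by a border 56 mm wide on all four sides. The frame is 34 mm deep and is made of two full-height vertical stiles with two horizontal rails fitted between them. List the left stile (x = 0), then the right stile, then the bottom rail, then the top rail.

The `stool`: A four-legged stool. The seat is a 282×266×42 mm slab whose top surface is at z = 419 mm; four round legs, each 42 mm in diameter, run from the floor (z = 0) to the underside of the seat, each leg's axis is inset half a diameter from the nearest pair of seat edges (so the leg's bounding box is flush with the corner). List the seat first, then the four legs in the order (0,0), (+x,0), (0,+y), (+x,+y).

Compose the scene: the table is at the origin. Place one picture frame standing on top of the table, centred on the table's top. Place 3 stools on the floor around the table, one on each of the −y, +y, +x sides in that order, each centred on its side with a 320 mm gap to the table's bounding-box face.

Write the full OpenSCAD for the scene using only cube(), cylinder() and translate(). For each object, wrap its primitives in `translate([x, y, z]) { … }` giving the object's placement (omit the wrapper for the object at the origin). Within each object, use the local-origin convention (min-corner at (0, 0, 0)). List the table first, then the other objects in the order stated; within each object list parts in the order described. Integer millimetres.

translate([0, 0, 678]) cube([1390, 822, 47]);
translate([103, 103, 0]) cylinder(h = 678, r = 44);
translate([1287, 103, 0]) cylinder(h = 678, r = 44);
translate([103, 719, 0]) cylinder(h = 678, r = 44);
translate([1287, 719, 0]) cylinder(h = 678, r = 44);
translate([554, 394, 725]) {
  cube([56, 34, 1000]);
  translate([226, 0, 0]) cube([56, 34, 1000]);
  translate([56, 0, 0]) cube([170, 34, 56]);
  translate([56, 0, 944]) cube([170, 34, 56]);
}
translate([554, -586, 0]) {
  translate([0, 0, 377]) cube([282, 266, 42]);
  translate([21, 21, 0]) cylinder(h = 377, r = 21);
  translate([261, 21, 0]) cylinder(h = 377, r = 21);
  translate([21, 245, 0]) cylinder(h = 377, r = 21);
  translate([261, 245, 0]) cylinder(h = 377, r = 21);
}
translate([554, 1142, 0]) {
  translate([0, 0, 377]) cube([282, 266, 42]);
  translate([21, 21, 0]) cylinder(h = 377, r = 21);
  translate([261, 21, 0]) cylinder(h = 377, r = 21);
  translate([21, 245, 0]) cylinder(h = 377, r = 21);
  translate([261, 245, 0]) cylinder(h = 377, r = 21);
}
translate([1710, 278, 0]) {
  translate([0, 0, 377]) cube([282, 266, 42]);
  translate([21, 21, 0]) cylinder(h = 377, r = 21);
  translate([261, 21, 0]) cylinder(h = 377, r = 21);
  translate([21, 245, 0]) cylinder(h = 377, r = 21);
  translate([261, 245, 0]) cylinder(h = 377, r = 21);
}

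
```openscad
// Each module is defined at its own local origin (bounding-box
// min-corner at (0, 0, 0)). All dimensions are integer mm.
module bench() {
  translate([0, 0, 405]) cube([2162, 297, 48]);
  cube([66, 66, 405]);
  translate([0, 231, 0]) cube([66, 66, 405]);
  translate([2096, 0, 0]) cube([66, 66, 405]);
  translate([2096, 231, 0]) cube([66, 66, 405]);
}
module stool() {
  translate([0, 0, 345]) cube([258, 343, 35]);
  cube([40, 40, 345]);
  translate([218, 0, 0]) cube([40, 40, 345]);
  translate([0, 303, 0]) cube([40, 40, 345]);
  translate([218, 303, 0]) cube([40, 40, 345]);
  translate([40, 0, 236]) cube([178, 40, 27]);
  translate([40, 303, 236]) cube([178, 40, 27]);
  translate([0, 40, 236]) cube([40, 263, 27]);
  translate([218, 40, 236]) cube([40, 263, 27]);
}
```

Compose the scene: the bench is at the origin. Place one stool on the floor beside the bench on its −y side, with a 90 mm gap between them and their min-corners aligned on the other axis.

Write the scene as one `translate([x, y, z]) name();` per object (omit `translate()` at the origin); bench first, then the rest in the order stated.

bench();
translate([0, -433, 0]) stool();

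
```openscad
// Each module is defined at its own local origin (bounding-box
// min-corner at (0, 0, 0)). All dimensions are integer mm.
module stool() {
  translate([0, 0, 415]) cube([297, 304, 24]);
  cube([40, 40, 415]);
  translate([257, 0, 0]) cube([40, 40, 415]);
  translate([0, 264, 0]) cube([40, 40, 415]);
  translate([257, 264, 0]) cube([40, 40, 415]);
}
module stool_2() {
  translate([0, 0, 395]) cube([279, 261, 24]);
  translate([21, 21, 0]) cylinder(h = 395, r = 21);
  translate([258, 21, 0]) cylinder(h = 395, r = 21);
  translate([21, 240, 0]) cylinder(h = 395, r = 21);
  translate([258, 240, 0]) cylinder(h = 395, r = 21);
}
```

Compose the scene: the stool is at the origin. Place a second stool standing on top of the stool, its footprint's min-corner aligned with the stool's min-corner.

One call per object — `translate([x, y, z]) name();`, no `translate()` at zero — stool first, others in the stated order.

stool();
translate([0, 0, 439]) stool_2();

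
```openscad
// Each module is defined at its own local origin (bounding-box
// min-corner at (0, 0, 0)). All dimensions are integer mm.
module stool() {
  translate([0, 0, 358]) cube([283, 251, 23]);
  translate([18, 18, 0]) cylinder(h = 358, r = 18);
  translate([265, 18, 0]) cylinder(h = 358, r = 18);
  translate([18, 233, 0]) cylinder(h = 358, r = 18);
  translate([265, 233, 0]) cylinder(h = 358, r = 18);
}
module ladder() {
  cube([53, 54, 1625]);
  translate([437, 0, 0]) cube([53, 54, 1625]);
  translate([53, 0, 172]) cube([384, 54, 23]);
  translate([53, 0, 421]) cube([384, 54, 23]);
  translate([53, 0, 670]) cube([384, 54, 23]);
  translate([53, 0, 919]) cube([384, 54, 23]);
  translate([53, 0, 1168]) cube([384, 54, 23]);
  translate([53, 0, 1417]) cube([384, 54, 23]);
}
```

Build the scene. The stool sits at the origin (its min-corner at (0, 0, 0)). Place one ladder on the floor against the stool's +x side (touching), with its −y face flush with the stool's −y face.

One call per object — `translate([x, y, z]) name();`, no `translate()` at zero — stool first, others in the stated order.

stool();
translate([283, 0, 0]) ladder();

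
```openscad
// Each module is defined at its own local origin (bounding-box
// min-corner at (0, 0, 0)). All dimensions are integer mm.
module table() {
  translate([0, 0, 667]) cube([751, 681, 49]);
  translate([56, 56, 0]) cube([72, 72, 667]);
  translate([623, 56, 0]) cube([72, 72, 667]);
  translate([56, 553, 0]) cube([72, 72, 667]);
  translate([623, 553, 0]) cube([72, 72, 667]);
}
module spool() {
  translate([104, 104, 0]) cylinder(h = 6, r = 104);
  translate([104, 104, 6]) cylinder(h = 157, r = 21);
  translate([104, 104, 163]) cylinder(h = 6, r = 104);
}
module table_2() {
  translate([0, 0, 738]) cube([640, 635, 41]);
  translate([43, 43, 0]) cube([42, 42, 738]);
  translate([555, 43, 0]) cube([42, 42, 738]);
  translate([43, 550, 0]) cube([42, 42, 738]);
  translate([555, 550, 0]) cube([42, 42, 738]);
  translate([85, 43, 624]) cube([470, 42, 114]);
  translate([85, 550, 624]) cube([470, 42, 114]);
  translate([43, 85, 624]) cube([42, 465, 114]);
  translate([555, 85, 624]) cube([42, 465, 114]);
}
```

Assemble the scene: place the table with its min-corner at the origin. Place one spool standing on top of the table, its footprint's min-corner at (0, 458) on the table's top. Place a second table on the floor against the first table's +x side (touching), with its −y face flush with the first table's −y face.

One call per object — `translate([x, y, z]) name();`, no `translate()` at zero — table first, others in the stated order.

table();
translate([0, 458, 716]) spool();
translate([751, 0, 0]) table_2();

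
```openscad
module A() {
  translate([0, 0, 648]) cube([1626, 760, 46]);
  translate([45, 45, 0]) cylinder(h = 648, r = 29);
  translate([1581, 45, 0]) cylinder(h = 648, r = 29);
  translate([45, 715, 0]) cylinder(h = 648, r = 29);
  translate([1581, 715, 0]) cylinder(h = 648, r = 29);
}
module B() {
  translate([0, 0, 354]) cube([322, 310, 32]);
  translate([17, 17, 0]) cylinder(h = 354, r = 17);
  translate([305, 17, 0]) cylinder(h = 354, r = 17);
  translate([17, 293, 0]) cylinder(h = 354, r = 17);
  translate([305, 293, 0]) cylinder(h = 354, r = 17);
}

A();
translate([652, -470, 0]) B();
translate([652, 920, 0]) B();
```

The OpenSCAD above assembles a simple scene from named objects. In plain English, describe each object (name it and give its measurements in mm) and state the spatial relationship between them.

A is a table with a 1626×760 mm rectangular top, 46 mm thick, top surface at z = 694 mm, supported by four round legs of 58 mm diameter, each leg's bounding box inset 16 mm from the nearest pair of top edges, running from the floor.

B is a simple wooden stool: a rectangular seat 322 mm (x) by 310 mm (y), 32 mm thick, top face at z = 386 mm, on four round legs, each 34 mm in diameter. The legs rest on z = 0, each leg's axis is inset half a diameter from the nearest pair of seat edges (so the leg's bounding box is flush with the corner).

Two stools sit around the table at the −y, +y sides.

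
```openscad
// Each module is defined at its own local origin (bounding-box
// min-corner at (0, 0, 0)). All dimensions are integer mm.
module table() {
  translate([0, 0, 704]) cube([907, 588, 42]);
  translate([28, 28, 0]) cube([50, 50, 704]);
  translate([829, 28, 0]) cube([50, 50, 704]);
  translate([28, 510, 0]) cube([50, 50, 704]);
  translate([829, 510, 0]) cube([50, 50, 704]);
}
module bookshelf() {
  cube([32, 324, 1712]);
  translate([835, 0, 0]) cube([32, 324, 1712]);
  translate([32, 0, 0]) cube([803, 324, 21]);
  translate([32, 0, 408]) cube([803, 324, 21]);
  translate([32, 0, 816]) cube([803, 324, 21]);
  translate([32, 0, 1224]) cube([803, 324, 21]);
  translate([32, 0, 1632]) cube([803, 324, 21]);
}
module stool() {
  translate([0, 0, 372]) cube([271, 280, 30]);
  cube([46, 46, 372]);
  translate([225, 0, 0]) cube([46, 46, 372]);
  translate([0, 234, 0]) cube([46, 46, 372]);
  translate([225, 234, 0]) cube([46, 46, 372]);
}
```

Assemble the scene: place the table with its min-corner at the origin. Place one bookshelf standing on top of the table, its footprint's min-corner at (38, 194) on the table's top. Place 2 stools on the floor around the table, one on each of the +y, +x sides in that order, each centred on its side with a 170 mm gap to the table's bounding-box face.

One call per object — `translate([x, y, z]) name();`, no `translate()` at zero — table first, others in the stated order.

table();
translate([38, 194, 746]) bookshelf();
translate([318, 758, 0]) stool();
translate([1077, 154, 0]) stool();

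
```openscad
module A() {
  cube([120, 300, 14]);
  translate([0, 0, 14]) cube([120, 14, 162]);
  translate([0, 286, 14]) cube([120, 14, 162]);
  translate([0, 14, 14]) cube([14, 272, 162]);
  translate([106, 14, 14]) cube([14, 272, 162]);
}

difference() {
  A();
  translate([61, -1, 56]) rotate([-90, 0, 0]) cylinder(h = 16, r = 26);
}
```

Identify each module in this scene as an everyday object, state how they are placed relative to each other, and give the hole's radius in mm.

The subtracted cylinder has r = 26 mm.

A is an open box. The open box has a circular hole through its front wall. The hole's radius is 26 mm.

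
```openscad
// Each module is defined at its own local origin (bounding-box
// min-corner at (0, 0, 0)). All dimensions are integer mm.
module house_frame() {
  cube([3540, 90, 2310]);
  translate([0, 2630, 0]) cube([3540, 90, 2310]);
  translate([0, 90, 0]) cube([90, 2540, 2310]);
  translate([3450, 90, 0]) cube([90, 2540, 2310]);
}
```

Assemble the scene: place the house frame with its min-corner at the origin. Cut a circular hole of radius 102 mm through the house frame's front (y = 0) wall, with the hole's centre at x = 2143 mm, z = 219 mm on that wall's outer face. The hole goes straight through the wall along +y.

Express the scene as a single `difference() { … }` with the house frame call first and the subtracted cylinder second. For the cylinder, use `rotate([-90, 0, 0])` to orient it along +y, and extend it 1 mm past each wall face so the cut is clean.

difference() {
  house_frame();
  translate([2143, -1, 219]) rotate([-90, 0, 0]) cylinder(h = 92, r = 102);
}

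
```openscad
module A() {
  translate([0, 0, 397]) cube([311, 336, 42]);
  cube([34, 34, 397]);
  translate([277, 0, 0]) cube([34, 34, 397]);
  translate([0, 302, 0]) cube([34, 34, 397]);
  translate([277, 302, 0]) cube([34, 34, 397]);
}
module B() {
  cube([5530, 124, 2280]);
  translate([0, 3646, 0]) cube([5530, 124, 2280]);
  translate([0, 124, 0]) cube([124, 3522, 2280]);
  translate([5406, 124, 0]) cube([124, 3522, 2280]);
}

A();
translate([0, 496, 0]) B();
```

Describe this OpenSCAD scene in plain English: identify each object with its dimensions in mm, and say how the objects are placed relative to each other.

A is a four-legged stool. The seat is 311×336 mm, 42 mm thick, top at z = 439 mm. It stands on four square legs, each 34×34 mm in cross-section, from z = 0 to the seat underside, each flush with a corner of the seat.

B is the wall frame of a small rectangular building: four walls, each 2280 mm tall and 124 mm thick, enclosing a footprint 5530 mm (x) by 3770 mm (y) outside-to-outside, with no floor or roof. The front and back walls (the −y and +y sides) span the full width; the two side walls fit between them.

The house frame is on the floor beside the stool on its +y side.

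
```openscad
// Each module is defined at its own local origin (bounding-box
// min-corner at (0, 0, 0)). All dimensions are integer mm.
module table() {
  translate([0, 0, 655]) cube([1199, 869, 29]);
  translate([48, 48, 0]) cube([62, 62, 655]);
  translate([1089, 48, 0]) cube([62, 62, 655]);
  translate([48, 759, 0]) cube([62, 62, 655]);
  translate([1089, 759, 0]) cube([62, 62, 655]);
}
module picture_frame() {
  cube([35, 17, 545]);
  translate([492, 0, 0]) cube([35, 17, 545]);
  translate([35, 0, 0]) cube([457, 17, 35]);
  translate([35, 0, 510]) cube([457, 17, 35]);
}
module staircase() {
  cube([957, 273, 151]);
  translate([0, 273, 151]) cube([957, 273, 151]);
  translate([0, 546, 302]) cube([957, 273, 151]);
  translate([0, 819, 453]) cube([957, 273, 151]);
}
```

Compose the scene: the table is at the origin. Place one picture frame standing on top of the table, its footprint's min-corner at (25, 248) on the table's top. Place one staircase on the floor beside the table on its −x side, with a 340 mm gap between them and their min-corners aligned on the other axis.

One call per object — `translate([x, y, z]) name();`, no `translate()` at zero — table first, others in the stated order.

table();
translate([25, 248, 684]) picture_frame();
translate([-1297, 0, 0]) staircase();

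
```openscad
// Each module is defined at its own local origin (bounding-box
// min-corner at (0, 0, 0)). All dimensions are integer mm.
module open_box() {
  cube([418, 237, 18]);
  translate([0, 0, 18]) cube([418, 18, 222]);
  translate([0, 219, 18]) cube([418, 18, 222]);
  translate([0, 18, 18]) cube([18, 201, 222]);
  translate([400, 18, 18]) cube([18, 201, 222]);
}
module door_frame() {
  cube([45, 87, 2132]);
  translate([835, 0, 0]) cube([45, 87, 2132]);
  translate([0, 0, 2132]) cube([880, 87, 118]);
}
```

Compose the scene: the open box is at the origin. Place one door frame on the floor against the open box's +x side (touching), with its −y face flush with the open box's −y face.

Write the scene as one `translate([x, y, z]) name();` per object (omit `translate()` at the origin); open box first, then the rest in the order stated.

open_box();
translate([418, 0, 0]) door_frame();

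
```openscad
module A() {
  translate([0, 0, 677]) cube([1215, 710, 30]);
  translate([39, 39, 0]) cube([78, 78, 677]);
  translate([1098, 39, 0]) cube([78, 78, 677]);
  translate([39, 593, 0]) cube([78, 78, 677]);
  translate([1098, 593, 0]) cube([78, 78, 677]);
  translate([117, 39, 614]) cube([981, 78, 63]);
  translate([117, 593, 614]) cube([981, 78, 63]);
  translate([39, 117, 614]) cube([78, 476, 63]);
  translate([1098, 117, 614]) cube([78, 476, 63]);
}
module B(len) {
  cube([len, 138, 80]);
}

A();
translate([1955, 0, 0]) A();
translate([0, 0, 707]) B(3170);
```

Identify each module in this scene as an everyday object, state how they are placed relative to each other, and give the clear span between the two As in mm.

A is a table. B is a beam. A beam spans the tops of two tables. The clear span between the two tables is 740 mm.

Second table starts at x = 1955; first ends at x = 1215; clear span = 1955 − 1215 = 740 mm.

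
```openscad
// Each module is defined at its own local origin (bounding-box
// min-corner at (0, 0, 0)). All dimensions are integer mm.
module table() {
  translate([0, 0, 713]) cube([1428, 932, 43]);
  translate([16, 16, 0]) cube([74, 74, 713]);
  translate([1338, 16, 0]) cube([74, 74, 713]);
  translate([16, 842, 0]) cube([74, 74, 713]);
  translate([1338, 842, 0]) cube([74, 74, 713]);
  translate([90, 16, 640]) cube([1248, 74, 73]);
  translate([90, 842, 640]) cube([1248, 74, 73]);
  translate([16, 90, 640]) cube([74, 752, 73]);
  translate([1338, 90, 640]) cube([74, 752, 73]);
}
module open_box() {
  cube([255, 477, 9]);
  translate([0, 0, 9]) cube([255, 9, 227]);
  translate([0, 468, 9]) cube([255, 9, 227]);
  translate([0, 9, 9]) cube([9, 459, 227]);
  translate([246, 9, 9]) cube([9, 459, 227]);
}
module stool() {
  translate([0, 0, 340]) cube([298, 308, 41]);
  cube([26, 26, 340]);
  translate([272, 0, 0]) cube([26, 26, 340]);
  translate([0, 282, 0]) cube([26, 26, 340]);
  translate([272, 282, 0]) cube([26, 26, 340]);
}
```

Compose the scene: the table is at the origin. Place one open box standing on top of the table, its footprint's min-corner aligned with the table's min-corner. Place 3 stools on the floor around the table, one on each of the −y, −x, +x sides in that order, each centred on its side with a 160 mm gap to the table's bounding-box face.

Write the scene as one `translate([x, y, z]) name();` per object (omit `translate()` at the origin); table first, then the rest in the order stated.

table();
translate([0, 0, 756]) open_box();
translate([565, -468, 0]) stool();
translate([-458, 312, 0]) stool();
translate([1588, 312, 0]) stool();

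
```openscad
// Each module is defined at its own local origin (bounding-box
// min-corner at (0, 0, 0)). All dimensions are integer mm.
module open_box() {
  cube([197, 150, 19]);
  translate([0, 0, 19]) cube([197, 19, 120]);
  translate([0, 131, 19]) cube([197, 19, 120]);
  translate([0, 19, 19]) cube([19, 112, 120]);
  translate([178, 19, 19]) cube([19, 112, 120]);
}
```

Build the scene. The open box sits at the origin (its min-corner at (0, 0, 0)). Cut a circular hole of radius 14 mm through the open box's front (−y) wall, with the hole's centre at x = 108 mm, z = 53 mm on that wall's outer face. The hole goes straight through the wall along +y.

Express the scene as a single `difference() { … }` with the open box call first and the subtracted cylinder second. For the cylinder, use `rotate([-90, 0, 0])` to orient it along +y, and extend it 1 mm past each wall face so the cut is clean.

difference() {
  open_box();
  translate([108, -1, 53]) rotate([-90, 0, 0]) cylinder(h = 21, r = 14);
}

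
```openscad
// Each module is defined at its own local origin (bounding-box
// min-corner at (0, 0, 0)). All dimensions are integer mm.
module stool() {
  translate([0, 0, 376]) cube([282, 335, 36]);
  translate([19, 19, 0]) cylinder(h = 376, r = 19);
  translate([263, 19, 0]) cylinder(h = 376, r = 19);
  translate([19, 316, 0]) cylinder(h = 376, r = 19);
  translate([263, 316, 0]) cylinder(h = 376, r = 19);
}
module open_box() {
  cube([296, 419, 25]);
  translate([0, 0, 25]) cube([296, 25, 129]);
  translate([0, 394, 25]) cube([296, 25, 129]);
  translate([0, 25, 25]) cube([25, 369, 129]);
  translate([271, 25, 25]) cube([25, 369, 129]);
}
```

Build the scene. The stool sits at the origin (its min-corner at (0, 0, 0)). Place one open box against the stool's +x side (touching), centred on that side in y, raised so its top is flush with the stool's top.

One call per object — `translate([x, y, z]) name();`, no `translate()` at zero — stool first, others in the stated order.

stool();
translate([282, -42, 258]) open_box();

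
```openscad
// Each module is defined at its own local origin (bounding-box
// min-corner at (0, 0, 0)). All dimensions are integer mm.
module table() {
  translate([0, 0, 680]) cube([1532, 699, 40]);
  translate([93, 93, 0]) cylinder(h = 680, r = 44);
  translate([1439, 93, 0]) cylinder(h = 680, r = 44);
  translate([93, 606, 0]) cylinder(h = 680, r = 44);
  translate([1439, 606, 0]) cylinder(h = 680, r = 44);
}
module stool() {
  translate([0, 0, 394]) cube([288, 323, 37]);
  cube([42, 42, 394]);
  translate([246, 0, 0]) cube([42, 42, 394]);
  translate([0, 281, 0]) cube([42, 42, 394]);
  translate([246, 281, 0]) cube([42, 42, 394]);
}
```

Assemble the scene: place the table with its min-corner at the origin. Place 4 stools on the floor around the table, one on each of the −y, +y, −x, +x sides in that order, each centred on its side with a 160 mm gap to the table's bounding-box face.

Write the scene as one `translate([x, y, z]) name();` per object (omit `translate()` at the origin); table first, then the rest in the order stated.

table();
translate([622, -483, 0]) stool();
translate([622, 859, 0]) stool();
translate([-448, 188, 0]) stool();
translate([1692, 188, 0]) stool();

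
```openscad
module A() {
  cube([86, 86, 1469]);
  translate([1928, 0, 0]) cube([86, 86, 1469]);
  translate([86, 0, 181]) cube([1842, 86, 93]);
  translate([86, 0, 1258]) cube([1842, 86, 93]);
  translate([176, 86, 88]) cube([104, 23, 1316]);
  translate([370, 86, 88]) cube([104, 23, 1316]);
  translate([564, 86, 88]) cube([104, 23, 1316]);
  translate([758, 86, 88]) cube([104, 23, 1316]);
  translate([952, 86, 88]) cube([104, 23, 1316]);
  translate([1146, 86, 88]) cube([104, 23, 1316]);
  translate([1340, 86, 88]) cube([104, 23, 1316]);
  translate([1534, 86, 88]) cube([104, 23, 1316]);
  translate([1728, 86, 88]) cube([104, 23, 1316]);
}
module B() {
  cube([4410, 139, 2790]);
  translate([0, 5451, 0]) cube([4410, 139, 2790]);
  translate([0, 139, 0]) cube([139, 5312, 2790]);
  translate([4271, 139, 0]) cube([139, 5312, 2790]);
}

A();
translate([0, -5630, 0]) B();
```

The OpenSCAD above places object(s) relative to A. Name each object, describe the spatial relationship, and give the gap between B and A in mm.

A is a fence section. B is a house frame. The house frame is on the floor beside the fence section on its −y side. The gap between the house frame and the fence section is 40 mm.

The house frame's nearest face is 40 mm from the fence section's −y face.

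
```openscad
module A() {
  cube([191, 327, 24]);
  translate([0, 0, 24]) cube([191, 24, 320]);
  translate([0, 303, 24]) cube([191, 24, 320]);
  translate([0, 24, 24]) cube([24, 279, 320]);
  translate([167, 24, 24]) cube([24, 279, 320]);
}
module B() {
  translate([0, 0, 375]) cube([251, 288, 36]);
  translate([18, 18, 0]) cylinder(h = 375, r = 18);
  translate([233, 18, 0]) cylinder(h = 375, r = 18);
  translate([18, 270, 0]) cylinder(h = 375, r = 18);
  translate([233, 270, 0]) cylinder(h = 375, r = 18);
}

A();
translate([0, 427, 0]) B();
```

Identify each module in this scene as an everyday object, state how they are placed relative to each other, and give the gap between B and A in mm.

The stool's nearest face is 100 mm from the open box's +y face.

A is an open box. B is a stool. The stool is on the floor beside the open box on its +y side. The gap between the stool and the open box is 100 mm.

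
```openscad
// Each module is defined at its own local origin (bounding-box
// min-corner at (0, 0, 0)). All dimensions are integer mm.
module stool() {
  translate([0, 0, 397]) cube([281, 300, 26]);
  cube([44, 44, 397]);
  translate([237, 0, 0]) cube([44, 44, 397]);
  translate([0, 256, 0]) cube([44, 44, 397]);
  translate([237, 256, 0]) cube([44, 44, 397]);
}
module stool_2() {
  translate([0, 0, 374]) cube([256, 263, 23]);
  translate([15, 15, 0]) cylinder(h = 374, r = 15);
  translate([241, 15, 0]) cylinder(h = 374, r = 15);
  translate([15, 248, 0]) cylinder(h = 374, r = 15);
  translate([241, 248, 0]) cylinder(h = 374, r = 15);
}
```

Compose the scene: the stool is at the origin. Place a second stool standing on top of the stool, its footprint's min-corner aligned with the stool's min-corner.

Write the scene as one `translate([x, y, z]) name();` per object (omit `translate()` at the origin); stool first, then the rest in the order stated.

stool();
translate([0, 0, 423]) stool_2();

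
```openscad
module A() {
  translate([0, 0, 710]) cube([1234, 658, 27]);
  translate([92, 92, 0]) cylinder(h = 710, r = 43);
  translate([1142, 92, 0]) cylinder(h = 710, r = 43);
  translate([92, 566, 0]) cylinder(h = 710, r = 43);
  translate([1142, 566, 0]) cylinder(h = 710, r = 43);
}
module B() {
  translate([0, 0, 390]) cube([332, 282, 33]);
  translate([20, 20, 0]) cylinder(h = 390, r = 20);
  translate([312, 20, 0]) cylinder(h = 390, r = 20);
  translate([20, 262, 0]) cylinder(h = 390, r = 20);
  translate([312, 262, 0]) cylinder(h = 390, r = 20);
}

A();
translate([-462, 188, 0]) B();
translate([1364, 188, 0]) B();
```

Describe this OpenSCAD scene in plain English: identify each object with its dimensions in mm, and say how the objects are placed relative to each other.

A is a table: top 1234 mm (x) × 658 mm (y), 27 mm thick, upper face at z = 737 mm, on four round legs of 86 mm diameter, each leg's bounding box inset 49 mm from the nearest pair of top edges, running from z = 0 to the bottom of the top.

B is a simple wooden stool: a rectangular seat 332 mm (x) by 282 mm (y), 33 mm thick, top face at z = 423 mm, on four round legs, each 40 mm in diameter. The legs rest on z = 0, each leg's axis is inset half a diameter from the nearest pair of seat edges (so the leg's bounding box is flush with the corner).

Two stools sit around the table at the −x, +x sides.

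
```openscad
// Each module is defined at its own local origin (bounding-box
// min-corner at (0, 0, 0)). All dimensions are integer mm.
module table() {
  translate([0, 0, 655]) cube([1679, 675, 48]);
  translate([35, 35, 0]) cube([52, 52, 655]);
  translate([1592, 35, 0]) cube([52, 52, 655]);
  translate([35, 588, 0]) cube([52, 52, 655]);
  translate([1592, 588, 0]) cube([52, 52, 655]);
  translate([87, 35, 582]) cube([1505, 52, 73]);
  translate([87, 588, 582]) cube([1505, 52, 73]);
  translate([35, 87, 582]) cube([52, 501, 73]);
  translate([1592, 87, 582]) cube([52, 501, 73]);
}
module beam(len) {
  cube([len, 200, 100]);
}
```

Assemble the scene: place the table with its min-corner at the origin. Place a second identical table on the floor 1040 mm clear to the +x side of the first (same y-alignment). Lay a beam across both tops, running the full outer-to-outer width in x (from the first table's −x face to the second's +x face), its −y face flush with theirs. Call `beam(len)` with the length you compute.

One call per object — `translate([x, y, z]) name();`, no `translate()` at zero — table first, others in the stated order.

table();
translate([2719, 0, 0]) table();
translate([0, 0, 703]) beam(4398);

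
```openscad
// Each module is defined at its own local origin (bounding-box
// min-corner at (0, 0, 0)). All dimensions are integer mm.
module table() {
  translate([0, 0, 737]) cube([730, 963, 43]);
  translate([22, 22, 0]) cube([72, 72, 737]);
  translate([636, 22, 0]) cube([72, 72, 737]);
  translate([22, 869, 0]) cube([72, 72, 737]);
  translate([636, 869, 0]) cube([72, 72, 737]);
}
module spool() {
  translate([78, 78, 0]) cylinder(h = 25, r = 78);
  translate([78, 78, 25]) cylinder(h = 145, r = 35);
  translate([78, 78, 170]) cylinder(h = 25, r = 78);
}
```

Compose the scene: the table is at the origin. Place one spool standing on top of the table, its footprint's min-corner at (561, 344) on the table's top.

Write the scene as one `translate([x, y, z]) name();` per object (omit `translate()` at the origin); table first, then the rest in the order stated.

table();
translate([561, 344, 780]) spool();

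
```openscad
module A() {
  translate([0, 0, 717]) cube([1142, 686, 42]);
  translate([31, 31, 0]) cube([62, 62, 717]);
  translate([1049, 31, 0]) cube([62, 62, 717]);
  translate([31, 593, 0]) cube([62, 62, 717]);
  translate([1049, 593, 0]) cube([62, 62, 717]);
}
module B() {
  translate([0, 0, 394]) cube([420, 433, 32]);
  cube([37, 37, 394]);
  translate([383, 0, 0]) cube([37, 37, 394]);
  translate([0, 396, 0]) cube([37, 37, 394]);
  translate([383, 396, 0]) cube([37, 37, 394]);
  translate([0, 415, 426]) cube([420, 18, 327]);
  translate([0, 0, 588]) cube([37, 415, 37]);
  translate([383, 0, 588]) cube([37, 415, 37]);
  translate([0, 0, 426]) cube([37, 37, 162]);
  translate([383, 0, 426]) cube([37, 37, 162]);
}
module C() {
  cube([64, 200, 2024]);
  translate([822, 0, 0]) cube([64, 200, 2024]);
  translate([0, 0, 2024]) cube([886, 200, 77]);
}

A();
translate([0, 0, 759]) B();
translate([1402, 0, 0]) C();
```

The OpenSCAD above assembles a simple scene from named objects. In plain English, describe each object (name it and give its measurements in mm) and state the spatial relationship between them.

A is a table with a 1142×686 mm rectangular top, 42 mm thick, top surface at z = 759 mm, supported by four 62×62 mm square legs, each inset 31 mm from the nearest pair of top edges, running from the floor.

B is a chair. The seat is a 420×433×32 mm slab with its top at z = 426 mm, on four 37×37 mm corner legs (flush with the seat edges, standing on z = 0). A flat backrest 18 mm thick, 327 mm tall, spans the full seat width and rises from the seat top along its +y edge, rear face flush with the rear of the seat. Two armrests of 37×37 mm section run along each side from the seat's front edge to the front of the backrest, top faces 199 mm above the seat top and outer faces flush with the seat's x-edges; a 37×37 mm post under the front of each armrest stands on the seat at the front corner.

C is a door frame. The clear opening is 758 mm wide and 2024 mm high. Two 64 mm wide jambs, 200 mm deep, stand either side of the opening from the floor to the top of the opening. A 77 mm thick head sits across the top of both jambs, spanning the full outside width of the frame.

The chair is on top of the table. The door frame is on the floor beside the table on its +x side.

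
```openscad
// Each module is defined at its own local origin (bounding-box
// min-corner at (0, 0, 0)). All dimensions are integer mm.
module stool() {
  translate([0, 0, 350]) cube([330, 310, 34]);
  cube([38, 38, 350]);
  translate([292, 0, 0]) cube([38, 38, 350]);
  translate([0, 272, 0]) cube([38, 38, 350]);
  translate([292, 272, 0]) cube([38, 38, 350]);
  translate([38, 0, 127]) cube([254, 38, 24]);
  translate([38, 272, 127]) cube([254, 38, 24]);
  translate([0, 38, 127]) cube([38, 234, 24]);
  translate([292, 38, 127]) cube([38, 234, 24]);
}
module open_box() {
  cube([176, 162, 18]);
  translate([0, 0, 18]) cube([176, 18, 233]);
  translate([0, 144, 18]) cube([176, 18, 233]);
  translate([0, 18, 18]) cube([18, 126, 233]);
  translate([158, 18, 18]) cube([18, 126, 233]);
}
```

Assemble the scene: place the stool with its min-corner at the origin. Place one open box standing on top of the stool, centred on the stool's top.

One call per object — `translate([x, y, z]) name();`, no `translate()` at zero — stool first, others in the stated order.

stool();
translate([77, 74, 384]) open_box();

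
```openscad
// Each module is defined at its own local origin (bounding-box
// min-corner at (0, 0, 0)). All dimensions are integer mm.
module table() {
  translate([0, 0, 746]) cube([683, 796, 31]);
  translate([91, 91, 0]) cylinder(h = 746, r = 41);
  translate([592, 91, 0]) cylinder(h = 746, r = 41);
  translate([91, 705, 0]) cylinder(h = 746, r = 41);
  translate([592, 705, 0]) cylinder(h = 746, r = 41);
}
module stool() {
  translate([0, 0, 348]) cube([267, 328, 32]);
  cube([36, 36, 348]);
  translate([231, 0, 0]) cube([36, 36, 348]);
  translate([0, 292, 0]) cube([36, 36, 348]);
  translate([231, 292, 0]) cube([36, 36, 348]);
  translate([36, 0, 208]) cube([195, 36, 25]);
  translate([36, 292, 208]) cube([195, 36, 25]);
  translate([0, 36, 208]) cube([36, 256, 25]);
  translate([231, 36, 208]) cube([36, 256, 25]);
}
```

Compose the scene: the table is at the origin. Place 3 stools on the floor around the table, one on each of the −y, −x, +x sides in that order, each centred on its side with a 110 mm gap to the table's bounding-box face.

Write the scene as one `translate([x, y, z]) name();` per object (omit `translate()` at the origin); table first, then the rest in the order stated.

table();
translate([208, -438, 0]) stool();
translate([-377, 234, 0]) stool();
translate([793, 234, 0]) stool();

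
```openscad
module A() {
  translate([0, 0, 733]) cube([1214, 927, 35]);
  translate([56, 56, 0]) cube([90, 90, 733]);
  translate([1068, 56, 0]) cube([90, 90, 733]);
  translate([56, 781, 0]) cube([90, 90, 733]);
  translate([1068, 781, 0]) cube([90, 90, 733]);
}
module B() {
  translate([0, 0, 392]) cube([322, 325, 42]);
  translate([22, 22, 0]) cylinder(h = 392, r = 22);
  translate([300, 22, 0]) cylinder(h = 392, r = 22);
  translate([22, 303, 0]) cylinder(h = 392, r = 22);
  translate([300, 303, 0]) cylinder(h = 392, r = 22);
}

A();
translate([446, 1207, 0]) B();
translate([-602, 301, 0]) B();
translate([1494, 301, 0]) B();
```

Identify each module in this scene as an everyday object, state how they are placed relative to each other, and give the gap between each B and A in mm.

Each stool's nearest face is 280 mm from the table's bounding box.

A is a table. B is a stool. Three stools sit around the table at the +y, −x, +x sides. The gap between each stool and the table is 280 mm.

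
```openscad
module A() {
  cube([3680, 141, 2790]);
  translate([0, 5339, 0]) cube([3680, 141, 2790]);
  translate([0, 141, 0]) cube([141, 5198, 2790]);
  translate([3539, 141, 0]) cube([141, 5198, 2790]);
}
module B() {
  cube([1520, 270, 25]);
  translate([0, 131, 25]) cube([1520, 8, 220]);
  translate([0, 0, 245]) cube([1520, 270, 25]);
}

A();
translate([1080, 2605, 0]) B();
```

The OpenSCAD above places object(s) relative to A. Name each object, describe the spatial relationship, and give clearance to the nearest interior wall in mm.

A is a house frame. B is an I-beam. The I-beam sits inside the house frame, centred. The clearance to the nearest interior wall is 939 mm.

Clearances: x = 939, y = 2464; minimum 939 mm.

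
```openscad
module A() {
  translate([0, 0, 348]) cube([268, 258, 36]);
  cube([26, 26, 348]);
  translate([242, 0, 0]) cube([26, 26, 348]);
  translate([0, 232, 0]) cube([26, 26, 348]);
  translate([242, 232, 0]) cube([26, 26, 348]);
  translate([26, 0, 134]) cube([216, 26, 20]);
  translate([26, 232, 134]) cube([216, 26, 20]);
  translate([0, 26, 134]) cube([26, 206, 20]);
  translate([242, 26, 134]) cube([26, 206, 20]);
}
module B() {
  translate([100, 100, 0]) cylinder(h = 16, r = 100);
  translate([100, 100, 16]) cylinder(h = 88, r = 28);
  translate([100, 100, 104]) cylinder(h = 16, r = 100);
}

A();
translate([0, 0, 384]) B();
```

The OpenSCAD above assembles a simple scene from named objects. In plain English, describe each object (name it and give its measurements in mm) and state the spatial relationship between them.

A is a four-legged stool. The seat is a 268×258×36 mm slab whose top surface is at z = 384 mm; four square legs, each 26×26 mm in cross-section, run from the floor (z = 0) to the underside of the seat, each flush with a corner of the seat. Four stretchers, 26 mm wide and 20 mm tall, connect adjacent legs with their undersides at z = 134 mm, each running between the inner faces of the legs it joins and aligned with the legs' outer faces on the other axis.

B is a spool: two coaxial disc flanges of radius 100 mm and thickness 16 mm, joined by a core cylinder of radius 28 mm and height 88 mm. The lower flange rests on z = 0 and the three cylinders share a vertical axis.

The spool is on top of the stool.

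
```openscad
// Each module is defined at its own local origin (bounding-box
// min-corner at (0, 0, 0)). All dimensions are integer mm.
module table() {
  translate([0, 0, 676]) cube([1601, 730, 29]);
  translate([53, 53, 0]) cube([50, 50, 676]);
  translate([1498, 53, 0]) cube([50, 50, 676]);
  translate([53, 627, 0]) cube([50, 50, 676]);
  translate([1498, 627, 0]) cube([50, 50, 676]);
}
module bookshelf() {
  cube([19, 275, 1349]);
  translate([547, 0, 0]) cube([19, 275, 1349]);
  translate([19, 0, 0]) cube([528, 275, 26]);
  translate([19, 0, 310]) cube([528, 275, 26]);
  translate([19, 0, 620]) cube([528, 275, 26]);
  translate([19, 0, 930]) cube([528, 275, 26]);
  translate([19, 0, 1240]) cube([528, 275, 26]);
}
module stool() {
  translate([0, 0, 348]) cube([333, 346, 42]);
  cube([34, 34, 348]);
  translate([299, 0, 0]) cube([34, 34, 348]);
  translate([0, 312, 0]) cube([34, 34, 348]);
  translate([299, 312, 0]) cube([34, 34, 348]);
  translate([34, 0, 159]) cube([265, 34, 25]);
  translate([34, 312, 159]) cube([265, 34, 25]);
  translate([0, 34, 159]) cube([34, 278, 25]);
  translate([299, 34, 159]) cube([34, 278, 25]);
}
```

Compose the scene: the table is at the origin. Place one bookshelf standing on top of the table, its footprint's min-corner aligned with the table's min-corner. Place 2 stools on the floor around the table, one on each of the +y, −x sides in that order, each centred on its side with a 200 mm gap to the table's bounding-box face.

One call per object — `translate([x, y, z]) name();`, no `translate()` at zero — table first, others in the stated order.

table();
translate([0, 0, 705]) bookshelf();
translate([634, 930, 0]) stool();
translate([-533, 192, 0]) stool();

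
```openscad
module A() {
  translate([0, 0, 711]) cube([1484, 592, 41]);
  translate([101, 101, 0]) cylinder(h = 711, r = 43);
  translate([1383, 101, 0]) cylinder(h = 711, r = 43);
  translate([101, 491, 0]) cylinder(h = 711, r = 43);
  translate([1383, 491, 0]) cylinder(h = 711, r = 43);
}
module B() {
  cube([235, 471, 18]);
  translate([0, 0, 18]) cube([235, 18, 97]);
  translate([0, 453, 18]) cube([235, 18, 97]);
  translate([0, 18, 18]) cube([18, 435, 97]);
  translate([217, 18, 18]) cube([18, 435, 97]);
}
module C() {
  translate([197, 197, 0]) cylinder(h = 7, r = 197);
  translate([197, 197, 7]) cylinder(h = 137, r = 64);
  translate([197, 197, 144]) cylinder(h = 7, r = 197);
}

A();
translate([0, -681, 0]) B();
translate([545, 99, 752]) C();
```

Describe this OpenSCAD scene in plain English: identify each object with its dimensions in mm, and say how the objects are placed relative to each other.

A is a table: top 1484 mm (x) × 592 mm (y), 41 mm thick, upper face at z = 752 mm, on four round legs of 86 mm diameter, each leg's bounding box inset 58 mm from the nearest pair of top edges, running from z = 0 to the bottom of the top.

B is an open-topped rectangular box: outside dimensions 235×471×115 mm, with a uniform wall and base thickness of 18 mm. The base is a full 235×471 slab on the floor; four walls sit on top of the base. The front and back walls (the −y and +y sides) span the full width; the two side walls fit between them.

C is a spool: two coaxial disc flanges of radius 197 mm and thickness 7 mm, joined by a core cylinder of radius 64 mm and height 137 mm. The lower flange rests on z = 0 and the three cylinders share a vertical axis.

The open box is on the floor beside the table on its −y side. The spool is on top of the table, centred.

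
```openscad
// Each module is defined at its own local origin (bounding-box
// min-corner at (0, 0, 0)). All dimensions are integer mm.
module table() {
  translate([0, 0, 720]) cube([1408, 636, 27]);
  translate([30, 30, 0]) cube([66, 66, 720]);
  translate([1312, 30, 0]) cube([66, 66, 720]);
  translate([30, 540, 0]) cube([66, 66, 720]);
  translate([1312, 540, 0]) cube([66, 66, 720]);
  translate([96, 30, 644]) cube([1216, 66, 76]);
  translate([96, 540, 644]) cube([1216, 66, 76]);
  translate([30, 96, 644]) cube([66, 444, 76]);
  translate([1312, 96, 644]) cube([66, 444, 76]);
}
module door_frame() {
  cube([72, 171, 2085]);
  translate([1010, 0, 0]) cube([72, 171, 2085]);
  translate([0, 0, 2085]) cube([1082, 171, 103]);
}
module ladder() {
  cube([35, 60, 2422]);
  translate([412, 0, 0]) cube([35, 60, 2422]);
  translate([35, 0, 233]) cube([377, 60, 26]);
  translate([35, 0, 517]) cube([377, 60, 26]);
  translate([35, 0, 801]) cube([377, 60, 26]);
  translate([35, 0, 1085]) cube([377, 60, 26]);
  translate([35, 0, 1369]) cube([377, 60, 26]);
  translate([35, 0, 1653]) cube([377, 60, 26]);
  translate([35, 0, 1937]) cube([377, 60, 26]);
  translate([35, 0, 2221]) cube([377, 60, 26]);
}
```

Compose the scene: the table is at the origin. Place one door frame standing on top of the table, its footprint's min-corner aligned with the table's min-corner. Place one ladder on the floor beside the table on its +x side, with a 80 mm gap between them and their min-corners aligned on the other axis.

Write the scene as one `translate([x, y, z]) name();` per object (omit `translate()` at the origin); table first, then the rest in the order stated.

table();
translate([0, 0, 747]) door_frame();
translate([1488, 0, 0]) ladder();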